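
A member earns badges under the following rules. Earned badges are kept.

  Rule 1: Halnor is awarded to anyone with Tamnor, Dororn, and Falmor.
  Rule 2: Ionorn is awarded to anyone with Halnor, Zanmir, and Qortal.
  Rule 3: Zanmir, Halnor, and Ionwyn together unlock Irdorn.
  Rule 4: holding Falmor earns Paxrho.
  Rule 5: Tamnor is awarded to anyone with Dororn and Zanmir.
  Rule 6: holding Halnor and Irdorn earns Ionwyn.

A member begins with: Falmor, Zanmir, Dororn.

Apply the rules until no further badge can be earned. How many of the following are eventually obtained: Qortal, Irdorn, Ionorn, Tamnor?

With Dororn and Zanmir, Tamnor is earned (Rule 5).
No rule produces Qortal, and it is not given.
Irdorn would need Zanmir, Halnor, and Ionwyn (Rule 3), but Ionwyn is never earned.
Ionorn would need Halnor, Zanmir, and Qortal (Rule 2), but Qortal is never earned.
Tamnor: reached.
Reached: Tamnor — 1 of the 4.

1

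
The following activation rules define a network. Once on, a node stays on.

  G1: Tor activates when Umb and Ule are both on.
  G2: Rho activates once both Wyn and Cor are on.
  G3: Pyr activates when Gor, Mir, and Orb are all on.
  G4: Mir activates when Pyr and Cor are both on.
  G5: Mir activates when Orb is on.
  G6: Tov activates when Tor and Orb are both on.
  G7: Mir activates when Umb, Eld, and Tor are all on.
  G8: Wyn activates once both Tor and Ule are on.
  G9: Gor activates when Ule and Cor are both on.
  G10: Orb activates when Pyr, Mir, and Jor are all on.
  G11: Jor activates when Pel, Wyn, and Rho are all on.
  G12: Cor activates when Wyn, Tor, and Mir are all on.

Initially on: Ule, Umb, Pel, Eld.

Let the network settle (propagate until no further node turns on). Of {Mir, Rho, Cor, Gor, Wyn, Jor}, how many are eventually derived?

G1: Umb and Ule on → Tor on.
Umb, Eld, and Tor are on, so Mir activates (G7).
G8: Tor and Ule on → Wyn on.
Wyn, Tor, and Mir are on, so Cor activates (G12).
G2: Wyn and Cor on → Rho on.
G9: Ule and Cor on → Gor on.
G11: Pel, Wyn, and Rho on → Jor on.
Mir: reached.
Rho: reached.
Cor: reached.
Gor: reached.
Wyn: reached.
Jor: reached.
All 6 are reached.

6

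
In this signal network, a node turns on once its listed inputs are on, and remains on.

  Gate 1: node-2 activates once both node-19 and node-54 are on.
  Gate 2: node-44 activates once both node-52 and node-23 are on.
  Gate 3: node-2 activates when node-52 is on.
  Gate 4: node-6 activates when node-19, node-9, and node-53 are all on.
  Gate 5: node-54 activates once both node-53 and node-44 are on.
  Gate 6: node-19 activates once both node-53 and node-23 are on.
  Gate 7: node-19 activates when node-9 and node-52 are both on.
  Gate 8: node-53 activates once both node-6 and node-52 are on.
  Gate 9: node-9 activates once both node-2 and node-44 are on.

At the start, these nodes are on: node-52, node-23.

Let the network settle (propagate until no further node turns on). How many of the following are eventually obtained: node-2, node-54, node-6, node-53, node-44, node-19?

3

Gate 2: node-52 and node-23 on → node-44 on.
Gate 3: node-52 on → node-2 on.
Gate 9: node-2 and node-44 on → node-9 on.
Gate 7: node-9 and node-52 on → node-19 on.
node-2: reached.
node-54 would need node-53 and node-44 (Gate 5), but node-53 never turns on.
node-6 would need node-19, node-9, and node-53 (Gate 4), but node-53 never turns on.
node-53 would need node-6 and node-52 (Gate 8), but node-6 never turns on.
node-44: reached.
node-19: reached.
Reached: node-2, node-44, and node-19 — 3 of the 6.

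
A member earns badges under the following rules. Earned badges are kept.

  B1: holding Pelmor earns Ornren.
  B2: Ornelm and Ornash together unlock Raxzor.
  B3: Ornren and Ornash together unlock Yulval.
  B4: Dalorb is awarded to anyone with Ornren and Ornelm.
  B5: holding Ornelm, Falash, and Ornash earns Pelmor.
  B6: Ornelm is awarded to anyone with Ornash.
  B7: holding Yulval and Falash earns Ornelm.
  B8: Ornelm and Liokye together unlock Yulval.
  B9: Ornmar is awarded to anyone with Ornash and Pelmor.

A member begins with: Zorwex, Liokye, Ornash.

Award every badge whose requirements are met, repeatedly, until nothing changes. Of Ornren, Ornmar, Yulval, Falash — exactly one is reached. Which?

With Ornash, Ornelm is earned (B6).
With Ornelm and Liokye, Yulval is earned (B8).
Ornmar would need Ornash and Pelmor (B9), but Pelmor is never earned. Ornren would need Pelmor (B1), but Pelmor is never earned. No rule produces Falash, and it is not given.

Yulval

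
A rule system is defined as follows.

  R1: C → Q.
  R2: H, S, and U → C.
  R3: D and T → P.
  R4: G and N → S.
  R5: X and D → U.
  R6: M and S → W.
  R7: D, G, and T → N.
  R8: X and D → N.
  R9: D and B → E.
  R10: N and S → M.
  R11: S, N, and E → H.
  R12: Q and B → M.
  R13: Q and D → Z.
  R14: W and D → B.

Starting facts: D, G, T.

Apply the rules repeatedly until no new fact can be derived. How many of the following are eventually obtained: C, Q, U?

C would need H, S, and U (R2), but U is never established.
Q would need C (R1), but C is never established.
U would need X and D (R5), but X is never established.
None of the 3 are reached.

0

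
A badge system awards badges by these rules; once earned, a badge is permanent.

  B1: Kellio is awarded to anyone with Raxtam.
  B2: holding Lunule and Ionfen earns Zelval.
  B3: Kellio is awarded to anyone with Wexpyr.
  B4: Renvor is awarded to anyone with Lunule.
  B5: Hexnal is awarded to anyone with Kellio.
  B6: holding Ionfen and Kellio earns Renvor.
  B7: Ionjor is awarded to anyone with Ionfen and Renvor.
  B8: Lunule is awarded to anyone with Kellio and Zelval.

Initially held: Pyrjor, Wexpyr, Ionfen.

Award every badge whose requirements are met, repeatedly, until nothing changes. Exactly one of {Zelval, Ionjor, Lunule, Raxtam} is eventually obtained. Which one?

With Wexpyr, Kellio is earned (B3).
With Ionfen and Kellio, Renvor is earned (B6).
With Ionfen and Renvor, Ionjor is earned (B7).
No rule produces Raxtam, and it is not given. Lunule would need Kellio and Zelval (B8), but Zelval is never earned. Zelval would need Lunule and Ionfen (B2), but Lunule is never earned.

Ionjor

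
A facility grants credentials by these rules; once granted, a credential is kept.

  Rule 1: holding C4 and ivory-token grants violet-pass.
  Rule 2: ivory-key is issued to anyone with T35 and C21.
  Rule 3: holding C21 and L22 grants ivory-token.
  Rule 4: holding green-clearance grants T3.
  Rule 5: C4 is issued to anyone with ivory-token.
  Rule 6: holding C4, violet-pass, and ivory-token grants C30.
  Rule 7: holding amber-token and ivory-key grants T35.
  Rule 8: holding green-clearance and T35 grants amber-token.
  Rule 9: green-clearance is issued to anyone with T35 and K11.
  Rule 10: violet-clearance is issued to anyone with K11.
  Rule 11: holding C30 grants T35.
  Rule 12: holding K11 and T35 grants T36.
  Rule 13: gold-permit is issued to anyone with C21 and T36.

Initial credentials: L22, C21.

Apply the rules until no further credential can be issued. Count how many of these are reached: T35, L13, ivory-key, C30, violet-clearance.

Holding C21 and L22 grants ivory-token (Rule 3).
Holding ivory-token grants C4 (Rule 5).
Holding C4 and ivory-token grants violet-pass (Rule 1).
Holding C4, violet-pass, and ivory-token grants C30 (Rule 6).
Holding C30 grants T35 (Rule 11).
Holding T35 and C21 grants ivory-key (Rule 2).
T35: reached.
No rule produces L13, and it is not given.
ivory-key: reached.
C30: reached.
violet-clearance would need K11 (Rule 10), but K11 is never granted.
Reached: T35, ivory-key, and C30 — 3 of the 5.

3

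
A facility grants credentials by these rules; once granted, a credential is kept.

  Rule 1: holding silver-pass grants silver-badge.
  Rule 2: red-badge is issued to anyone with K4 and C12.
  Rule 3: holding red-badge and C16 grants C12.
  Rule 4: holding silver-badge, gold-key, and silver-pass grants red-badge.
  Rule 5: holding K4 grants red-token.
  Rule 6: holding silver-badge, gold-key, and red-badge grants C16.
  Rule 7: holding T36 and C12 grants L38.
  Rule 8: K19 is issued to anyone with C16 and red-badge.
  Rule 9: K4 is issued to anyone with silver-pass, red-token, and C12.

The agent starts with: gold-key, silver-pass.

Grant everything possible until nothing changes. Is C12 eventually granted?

Yes

Holding silver-pass grants silver-badge (Rule 1).
Holding silver-badge, gold-key, and silver-pass grants red-badge (Rule 4).
Holding silver-badge, gold-key, and red-badge grants C16 (Rule 6).
Holding red-badge and C16 grants C12 (Rule 3).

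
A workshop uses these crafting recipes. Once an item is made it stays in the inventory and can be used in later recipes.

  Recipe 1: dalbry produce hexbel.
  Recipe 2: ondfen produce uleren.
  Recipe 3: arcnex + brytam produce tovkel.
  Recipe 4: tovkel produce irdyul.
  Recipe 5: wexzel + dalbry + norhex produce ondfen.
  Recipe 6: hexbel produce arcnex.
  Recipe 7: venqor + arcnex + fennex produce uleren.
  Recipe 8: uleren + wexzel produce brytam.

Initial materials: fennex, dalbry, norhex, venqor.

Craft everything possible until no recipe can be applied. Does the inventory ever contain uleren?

dalbry → hexbel (Recipe 1).
Using Recipe 6, hexbel makes arcnex.
venqor + arcnex + fennex → uleren (Recipe 7).

Yes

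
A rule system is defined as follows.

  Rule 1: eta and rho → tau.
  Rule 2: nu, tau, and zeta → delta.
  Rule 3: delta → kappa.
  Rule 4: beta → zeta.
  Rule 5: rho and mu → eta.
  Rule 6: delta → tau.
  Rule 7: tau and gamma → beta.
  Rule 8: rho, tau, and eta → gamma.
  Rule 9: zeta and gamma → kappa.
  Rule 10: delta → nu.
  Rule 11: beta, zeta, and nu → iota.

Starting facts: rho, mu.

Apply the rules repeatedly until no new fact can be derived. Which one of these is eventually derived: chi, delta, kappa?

kappa

From rho and mu, Rule 5 gives eta.
From eta and rho, Rule 1 gives tau.
From rho, tau, and eta, Rule 8 gives gamma.
tau and gamma hold, so beta follows (Rule 7).
beta holds, so zeta follows (Rule 4).
From zeta and gamma, Rule 9 gives kappa.
delta would need nu, tau, and zeta (Rule 2), but nu is never established. No rule produces chi, and it is not given.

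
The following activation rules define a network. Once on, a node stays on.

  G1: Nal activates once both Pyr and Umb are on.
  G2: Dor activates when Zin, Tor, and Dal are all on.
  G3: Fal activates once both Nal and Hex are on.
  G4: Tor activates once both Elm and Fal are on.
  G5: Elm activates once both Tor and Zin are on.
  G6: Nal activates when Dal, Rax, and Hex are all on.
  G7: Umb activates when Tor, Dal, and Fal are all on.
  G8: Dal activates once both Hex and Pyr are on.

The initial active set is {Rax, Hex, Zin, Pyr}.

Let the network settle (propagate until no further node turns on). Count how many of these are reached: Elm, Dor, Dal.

1

G8: Hex and Pyr on → Dal on.
Elm would need Tor and Zin (G5), but Tor never turns on.
Dor would need Zin, Tor, and Dal (G2), but Tor never turns on.
Dal: reached.
Reached: Dal — 1 of the 3.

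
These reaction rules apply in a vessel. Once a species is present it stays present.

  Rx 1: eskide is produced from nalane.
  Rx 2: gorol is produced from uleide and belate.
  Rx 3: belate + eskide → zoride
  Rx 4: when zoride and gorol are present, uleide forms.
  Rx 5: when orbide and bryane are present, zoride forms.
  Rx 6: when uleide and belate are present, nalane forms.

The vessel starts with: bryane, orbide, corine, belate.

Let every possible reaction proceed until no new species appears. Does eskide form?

eskide would need nalane (Rx 1), but nalane never forms.

No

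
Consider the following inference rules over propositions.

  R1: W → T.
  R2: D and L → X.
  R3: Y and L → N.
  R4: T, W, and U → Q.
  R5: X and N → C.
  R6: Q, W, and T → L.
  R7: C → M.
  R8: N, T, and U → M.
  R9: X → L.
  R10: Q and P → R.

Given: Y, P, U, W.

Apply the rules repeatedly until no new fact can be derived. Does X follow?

No

X would need D and L (R2), but D is never established.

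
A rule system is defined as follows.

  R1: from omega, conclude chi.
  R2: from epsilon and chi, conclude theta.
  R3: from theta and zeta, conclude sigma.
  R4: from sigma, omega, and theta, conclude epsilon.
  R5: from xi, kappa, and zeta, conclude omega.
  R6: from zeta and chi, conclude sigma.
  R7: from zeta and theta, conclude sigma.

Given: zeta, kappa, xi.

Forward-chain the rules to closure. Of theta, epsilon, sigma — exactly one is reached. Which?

sigma

xi, kappa, and zeta hold, so omega follows (R5).
omega holds, so chi follows (R1).
From zeta and chi, R6 gives sigma.
theta would need epsilon and chi (R2), but epsilon is never established. epsilon would need sigma, omega, and theta (R4), but theta is never established.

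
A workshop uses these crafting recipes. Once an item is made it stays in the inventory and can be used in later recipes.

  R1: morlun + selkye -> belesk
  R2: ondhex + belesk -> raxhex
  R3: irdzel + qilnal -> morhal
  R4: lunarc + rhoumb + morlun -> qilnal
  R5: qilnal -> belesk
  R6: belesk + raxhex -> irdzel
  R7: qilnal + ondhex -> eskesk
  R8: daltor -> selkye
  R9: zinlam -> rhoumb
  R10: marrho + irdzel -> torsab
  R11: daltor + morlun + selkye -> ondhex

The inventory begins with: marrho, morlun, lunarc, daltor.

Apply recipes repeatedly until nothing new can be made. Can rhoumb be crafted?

No

rhoumb would need zinlam (R9), but zinlam is never obtained.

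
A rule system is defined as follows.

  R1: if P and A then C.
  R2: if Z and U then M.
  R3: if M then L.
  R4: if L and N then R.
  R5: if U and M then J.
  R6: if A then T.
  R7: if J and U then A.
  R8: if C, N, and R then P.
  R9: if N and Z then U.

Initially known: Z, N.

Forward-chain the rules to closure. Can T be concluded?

From N and Z, R9 gives U.
From Z and U, R2 gives M.
From U and M, R5 gives J.
From J and U, R7 gives A.
A holds, so T follows (R6).

Yes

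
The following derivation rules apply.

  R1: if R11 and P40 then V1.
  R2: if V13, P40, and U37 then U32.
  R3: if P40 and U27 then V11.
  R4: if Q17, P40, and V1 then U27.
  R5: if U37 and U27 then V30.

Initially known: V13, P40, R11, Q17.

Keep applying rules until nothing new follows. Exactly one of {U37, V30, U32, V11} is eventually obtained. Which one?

From R11 and P40, R1 gives V1.
From Q17, P40, and V1, R4 gives U27.
From P40 and U27, R3 gives V11.
V30 would need U37 and U27 (R5), but U37 is never established. U32 would need V13, P40, and U37 (R2), but U37 is never established. No rule produces U37, and it is not given.

V11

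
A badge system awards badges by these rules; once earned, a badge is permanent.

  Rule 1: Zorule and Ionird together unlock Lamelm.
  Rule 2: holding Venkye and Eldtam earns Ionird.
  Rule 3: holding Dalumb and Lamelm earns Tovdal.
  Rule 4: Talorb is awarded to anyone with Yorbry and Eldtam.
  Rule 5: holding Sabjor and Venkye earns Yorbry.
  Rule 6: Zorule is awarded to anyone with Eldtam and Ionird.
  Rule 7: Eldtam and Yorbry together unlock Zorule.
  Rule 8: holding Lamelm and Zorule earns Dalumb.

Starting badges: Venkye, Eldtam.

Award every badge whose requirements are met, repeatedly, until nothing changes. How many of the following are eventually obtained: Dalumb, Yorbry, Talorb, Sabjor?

With Venkye and Eldtam, Ionird is earned (Rule 2).
With Eldtam and Ionird, Zorule is earned (Rule 6).
With Zorule and Ionird, Lamelm is earned (Rule 1).
With Lamelm and Zorule, Dalumb is earned (Rule 8).
Dalumb: reached.
Yorbry would need Sabjor and Venkye (Rule 5), but Sabjor is never earned.
Talorb would need Yorbry and Eldtam (Rule 4), but Yorbry is never earned.
No rule produces Sabjor, and it is not given.
Reached: Dalumb — 1 of the 4.

1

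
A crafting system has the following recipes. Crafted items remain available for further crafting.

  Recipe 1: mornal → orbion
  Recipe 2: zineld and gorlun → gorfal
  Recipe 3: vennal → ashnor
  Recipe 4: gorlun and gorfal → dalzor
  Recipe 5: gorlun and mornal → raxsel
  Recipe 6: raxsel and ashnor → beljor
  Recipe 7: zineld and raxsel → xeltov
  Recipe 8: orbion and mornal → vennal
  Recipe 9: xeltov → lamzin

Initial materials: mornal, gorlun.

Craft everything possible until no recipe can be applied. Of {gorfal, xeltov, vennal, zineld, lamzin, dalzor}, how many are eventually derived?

mornal → orbion (Recipe 1).
Using Recipe 8, orbion and mornal make vennal.
gorfal would need zineld and gorlun (Recipe 2), but zineld is never obtained.
xeltov would need zineld and raxsel (Recipe 7), but zineld is never obtained.
vennal: reached.
No rule produces zineld, and it is not given.
lamzin would need xeltov (Recipe 9), but xeltov is never obtained.
dalzor would need gorlun and gorfal (Recipe 4), but gorfal is never obtained.
Reached: vennal — 1 of the 6.

1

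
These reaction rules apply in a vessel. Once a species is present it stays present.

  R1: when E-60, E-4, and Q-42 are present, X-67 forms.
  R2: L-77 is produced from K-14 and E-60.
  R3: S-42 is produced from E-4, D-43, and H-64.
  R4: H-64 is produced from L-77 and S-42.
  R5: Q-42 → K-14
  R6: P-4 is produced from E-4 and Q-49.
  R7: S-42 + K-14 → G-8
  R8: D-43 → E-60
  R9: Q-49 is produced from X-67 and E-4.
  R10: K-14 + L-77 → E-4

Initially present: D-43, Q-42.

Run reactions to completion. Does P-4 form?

Yes

Q-42 present → K-14 forms (R5).
D-43 present → E-60 forms (R8).
K-14 and E-60 present → L-77 forms (R2).
K-14 and L-77 present → E-4 forms (R10).
E-60, E-4, and Q-42 present → X-67 forms (R1).
X-67 and E-4 present → Q-49 forms (R9).
E-4 and Q-49 present → P-4 forms (R6).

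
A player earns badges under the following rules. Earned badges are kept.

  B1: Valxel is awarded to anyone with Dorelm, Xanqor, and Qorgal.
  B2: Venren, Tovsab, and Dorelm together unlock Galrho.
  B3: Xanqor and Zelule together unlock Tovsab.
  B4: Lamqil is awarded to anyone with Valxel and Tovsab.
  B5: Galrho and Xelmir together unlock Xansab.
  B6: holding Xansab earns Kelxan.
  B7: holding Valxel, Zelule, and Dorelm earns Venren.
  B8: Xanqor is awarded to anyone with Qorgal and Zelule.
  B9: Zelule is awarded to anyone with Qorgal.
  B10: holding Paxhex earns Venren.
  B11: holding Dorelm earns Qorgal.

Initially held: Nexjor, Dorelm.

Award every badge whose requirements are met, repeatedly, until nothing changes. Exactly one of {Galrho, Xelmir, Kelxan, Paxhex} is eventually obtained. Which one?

With Dorelm, Qorgal is earned (B11).
With Qorgal, Zelule is earned (B9).
With Qorgal and Zelule, Xanqor is earned (B8).
With Xanqor and Zelule, Tovsab is earned (B3).
With Dorelm, Xanqor, and Qorgal, Valxel is earned (B1).
With Valxel, Zelule, and Dorelm, Venren is earned (B7).
With Venren, Tovsab, and Dorelm, Galrho is earned (B2).
No rule produces Xelmir, and it is not given. Kelxan would need Xansab (B6), but Xansab is never earned. No rule produces Paxhex, and it is not given.

Galrho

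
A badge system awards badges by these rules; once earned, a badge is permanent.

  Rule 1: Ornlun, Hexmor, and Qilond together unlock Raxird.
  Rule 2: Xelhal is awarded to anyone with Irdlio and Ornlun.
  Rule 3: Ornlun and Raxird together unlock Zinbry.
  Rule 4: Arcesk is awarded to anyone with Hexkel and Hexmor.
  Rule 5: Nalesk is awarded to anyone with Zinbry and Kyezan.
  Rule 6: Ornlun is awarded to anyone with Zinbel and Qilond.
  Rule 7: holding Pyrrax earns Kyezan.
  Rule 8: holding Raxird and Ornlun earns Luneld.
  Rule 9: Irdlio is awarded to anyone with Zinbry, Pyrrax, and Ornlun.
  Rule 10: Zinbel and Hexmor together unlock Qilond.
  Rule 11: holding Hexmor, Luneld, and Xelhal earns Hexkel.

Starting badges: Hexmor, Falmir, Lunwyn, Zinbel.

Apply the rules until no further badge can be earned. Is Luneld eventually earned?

With Zinbel and Hexmor, Qilond is earned (Rule 10).
With Zinbel and Qilond, Ornlun is earned (Rule 6).
With Ornlun, Hexmor, and Qilond, Raxird is earned (Rule 1).
With Raxird and Ornlun, Luneld is earned (Rule 8).

Yes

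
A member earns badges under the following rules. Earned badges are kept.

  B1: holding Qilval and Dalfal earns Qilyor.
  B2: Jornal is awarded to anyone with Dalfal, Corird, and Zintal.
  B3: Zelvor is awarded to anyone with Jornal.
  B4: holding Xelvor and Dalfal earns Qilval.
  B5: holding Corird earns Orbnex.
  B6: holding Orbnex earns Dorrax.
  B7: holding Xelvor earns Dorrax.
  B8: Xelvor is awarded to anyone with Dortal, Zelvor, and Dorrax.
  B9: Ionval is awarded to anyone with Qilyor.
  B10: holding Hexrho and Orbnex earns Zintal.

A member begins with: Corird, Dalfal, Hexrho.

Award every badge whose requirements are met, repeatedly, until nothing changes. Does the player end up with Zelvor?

Yes

With Corird, Orbnex is earned (B5).
With Hexrho and Orbnex, Zintal is earned (B10).
With Dalfal, Corird, and Zintal, Jornal is earned (B2).
With Jornal, Zelvor is earned (B3).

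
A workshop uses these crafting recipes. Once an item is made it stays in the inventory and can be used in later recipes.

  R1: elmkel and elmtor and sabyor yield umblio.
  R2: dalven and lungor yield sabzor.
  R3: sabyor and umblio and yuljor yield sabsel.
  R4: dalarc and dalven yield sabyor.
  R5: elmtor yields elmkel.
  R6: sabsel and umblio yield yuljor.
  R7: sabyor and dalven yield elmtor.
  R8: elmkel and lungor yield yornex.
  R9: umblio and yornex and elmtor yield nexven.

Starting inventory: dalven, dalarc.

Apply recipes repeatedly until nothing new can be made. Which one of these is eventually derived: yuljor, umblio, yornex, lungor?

umblio

Using R4, dalarc and dalven make sabyor.
sabyor and dalven → elmtor (R7).
Using R5, elmtor makes elmkel.
Using R1, elmkel, elmtor, and sabyor make umblio.
yuljor would need sabsel and umblio (R6), but sabsel is never obtained. No rule produces lungor, and it is not given. yornex would need elmkel and lungor (R8), but lungor is never obtained.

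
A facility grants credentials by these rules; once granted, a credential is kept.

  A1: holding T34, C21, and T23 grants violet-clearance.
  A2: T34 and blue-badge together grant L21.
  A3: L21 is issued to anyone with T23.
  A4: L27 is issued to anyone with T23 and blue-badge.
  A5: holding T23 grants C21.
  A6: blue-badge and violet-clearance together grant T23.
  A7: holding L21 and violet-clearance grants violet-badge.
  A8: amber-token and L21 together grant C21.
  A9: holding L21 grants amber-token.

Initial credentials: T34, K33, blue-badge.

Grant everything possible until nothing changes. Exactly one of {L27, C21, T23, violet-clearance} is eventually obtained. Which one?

Holding T34 and blue-badge grants L21 (A2).
Holding L21 grants amber-token (A9).
Holding amber-token and L21 grants C21 (A8).
T23 would need blue-badge and violet-clearance (A6), but violet-clearance is never granted. violet-clearance would need T34, C21, and T23 (A1), but T23 is never granted. L27 would need T23 and blue-badge (A4), but T23 is never granted.

C21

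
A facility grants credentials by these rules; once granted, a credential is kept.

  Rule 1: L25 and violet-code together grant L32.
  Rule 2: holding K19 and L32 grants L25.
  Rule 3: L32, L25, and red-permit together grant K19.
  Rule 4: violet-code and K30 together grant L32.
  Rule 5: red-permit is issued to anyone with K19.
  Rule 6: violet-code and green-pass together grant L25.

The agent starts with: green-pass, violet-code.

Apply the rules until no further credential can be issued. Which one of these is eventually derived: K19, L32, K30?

Holding violet-code and green-pass grants L25 (Rule 6).
Holding L25 and violet-code grants L32 (Rule 1).
No rule produces K30, and it is not given. K19 would need L32, L25, and red-permit (Rule 3), but red-permit is never granted.

L32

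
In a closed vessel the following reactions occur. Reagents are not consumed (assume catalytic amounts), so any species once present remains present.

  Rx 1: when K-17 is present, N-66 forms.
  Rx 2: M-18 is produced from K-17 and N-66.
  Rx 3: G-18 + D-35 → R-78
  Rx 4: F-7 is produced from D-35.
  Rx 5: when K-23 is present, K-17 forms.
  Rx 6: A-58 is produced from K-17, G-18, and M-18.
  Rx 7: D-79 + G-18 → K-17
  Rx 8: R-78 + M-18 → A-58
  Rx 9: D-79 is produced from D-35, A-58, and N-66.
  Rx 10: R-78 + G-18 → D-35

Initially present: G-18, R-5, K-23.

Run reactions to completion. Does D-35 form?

D-35 would need R-78 and G-18 (Rx 10), but R-78 never forms.

No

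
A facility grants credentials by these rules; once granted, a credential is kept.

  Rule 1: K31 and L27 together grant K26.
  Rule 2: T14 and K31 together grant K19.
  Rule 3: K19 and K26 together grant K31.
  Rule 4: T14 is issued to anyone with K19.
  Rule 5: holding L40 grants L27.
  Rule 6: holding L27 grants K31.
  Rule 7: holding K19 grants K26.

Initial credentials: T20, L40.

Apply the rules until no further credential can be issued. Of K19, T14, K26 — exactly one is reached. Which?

Holding L40 grants L27 (Rule 5).
Holding L27 grants K31 (Rule 6).
Holding K31 and L27 grants K26 (Rule 1).
K19 would need T14 and K31 (Rule 2), but T14 is never granted. T14 would need K19 (Rule 4), but K19 is never granted.

K26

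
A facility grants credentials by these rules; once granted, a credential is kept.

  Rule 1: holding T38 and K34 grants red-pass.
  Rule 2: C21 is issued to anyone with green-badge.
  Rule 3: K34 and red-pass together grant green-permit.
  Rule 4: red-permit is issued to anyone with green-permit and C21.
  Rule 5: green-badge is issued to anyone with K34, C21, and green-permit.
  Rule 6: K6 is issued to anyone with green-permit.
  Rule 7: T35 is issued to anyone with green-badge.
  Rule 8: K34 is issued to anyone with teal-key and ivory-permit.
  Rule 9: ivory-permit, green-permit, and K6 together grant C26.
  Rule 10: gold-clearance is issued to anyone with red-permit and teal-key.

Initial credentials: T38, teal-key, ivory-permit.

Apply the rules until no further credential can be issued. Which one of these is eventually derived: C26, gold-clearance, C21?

Holding teal-key and ivory-permit grants K34 (Rule 8).
Holding T38 and K34 grants red-pass (Rule 1).
Holding K34 and red-pass grants green-permit (Rule 3).
Holding green-permit grants K6 (Rule 6).
Holding ivory-permit, green-permit, and K6 grants C26 (Rule 9).
C21 would need green-badge (Rule 2), but green-badge is never granted. gold-clearance would need red-permit and teal-key (Rule 10), but red-permit is never granted.

C26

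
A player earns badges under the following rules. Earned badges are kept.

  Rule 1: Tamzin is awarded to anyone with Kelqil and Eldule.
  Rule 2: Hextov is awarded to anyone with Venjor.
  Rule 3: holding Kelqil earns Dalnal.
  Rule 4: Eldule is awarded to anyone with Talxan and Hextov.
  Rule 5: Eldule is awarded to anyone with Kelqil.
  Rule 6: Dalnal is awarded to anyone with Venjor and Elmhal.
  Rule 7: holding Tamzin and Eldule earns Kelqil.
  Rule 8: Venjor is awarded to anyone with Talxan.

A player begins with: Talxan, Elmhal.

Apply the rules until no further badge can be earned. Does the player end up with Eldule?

Yes

With Talxan, Venjor is earned (Rule 8).
With Venjor, Hextov is earned (Rule 2).
With Talxan and Hextov, Eldule is earned (Rule 4).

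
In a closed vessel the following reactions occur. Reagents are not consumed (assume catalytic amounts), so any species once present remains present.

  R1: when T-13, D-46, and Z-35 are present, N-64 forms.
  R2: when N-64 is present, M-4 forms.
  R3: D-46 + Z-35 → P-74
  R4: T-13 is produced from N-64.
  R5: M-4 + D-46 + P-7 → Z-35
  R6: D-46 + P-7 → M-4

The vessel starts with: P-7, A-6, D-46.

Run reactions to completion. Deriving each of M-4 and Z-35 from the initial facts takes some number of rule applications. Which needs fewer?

M-4: D-46 and P-7 present → M-4 forms (R6). [1 rule application]
Z-35: D-46 and P-7 present → M-4 forms (R6). M-4, D-46, and P-7 present → Z-35 forms (R5). [2 rule applications]
M-4 needs fewer.

M-4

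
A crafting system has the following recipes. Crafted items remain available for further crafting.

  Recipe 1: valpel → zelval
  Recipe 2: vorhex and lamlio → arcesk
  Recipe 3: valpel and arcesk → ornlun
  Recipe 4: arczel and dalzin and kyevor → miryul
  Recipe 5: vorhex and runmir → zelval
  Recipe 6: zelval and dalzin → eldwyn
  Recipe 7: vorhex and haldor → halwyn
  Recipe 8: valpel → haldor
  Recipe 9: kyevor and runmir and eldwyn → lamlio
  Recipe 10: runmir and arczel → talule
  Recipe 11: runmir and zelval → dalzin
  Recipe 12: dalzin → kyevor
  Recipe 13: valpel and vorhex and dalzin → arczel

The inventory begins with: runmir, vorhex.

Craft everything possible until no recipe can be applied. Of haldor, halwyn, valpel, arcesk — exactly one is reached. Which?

arcesk

vorhex and runmir → zelval (Recipe 5).
Using Recipe 11, runmir and zelval make dalzin.
zelval and dalzin → eldwyn (Recipe 6).
Using Recipe 12, dalzin makes kyevor.
kyevor and runmir and eldwyn → lamlio (Recipe 9).
vorhex and lamlio → arcesk (Recipe 2).
haldor would need valpel (Recipe 8), but valpel is never obtained. halwyn would need vorhex and haldor (Recipe 7), but haldor is never obtained. No rule produces valpel, and it is not given.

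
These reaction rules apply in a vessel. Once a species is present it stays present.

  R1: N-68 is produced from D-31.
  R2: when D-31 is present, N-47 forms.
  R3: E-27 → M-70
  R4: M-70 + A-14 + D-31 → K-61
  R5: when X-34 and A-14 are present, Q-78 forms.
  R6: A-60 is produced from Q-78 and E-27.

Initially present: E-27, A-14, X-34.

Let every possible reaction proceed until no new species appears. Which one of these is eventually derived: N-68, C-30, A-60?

A-60

X-34 and A-14 present → Q-78 forms (R5).
Q-78 and E-27 present → A-60 forms (R6).
N-68 would need D-31 (R1), but D-31 never forms. No rule produces C-30, and it is not given.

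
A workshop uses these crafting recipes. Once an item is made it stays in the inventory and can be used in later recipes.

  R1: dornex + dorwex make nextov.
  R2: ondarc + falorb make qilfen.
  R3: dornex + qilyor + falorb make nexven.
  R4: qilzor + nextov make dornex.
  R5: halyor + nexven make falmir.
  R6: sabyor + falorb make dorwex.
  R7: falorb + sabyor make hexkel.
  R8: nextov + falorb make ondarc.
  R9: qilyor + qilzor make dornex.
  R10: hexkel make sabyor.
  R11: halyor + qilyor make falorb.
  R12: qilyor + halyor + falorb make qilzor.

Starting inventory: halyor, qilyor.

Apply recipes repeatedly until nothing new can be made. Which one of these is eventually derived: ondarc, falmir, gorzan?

falmir

Using R11, halyor and qilyor make falorb.
qilyor + halyor + falorb → qilzor (R12).
Using R9, qilyor and qilzor make dornex.
dornex + qilyor + falorb → nexven (R3).
halyor + nexven → falmir (R5).
ondarc would need nextov and falorb (R8), but nextov is never obtained. No rule produces gorzan, and it is not given.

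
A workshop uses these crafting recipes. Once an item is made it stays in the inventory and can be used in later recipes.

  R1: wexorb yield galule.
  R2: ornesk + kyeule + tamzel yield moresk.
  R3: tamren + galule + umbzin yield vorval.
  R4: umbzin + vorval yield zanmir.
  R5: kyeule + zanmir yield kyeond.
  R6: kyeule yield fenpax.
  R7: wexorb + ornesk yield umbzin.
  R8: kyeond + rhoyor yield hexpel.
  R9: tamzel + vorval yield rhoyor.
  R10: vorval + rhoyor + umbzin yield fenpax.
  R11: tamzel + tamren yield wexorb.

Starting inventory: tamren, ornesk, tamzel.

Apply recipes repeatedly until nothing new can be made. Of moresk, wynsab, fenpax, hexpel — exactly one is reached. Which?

fenpax

Using R11, tamzel and tamren make wexorb.
Using R7, wexorb and ornesk make umbzin.
wexorb → galule (R1).
Using R3, tamren, galule, and umbzin make vorval.
Using R9, tamzel and vorval make rhoyor.
Using R10, vorval, rhoyor, and umbzin make fenpax.
moresk would need ornesk, kyeule, and tamzel (R2), but kyeule is never obtained. No rule produces wynsab, and it is not given. hexpel would need kyeond and rhoyor (R8), but kyeond is never obtained.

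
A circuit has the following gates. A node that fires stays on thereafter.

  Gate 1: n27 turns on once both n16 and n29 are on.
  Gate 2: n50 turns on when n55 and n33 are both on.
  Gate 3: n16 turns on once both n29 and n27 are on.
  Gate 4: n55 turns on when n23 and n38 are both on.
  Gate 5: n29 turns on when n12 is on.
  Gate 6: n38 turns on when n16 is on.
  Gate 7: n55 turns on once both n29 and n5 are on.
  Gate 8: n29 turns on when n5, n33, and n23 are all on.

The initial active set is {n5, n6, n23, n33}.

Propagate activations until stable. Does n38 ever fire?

n38 would need n16 (Gate 6), but n16 never turns on.

No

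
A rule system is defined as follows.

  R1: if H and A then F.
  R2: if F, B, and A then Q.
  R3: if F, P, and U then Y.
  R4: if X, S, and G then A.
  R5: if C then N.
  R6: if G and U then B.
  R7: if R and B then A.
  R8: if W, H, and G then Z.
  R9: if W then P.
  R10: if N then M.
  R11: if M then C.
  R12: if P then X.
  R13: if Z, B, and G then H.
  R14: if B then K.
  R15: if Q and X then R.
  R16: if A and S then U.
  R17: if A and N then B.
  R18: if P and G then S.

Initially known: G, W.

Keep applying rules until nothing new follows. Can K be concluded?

W holds, so P follows (R9).
From P, R12 gives X.
P and G hold, so S follows (R18).
From X, S, and G, R4 gives A.
From A and S, R16 gives U.
G and U hold, so B follows (R6).
From B, R14 gives K.

Yes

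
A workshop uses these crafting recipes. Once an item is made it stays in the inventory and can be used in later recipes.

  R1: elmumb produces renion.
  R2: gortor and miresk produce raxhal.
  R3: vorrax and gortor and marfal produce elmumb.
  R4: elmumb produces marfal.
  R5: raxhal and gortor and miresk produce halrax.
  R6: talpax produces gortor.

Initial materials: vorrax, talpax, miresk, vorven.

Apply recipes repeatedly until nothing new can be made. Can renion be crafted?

renion would need elmumb (R1), but elmumb is never obtained.

No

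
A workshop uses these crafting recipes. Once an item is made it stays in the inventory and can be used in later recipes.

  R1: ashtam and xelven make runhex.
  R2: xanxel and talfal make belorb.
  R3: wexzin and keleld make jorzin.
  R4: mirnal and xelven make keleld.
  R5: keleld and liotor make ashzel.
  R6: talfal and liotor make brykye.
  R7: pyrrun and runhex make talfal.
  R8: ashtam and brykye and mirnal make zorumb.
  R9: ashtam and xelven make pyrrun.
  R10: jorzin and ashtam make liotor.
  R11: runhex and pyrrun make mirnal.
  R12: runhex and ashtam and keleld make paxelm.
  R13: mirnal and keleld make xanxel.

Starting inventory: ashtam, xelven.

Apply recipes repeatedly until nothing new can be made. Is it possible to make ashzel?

No

ashzel would need keleld and liotor (R5), but liotor is never obtained.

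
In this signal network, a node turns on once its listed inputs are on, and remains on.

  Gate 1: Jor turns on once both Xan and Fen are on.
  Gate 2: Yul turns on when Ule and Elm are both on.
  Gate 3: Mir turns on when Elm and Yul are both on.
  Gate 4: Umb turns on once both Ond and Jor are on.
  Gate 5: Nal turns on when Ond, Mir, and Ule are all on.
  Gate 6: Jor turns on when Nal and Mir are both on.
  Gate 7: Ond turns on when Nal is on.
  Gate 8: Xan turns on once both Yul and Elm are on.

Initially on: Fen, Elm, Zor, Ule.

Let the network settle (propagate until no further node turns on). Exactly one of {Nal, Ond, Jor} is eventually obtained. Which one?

Jor

Ule and Elm are on, so Yul turns on (Gate 2).
Yul and Elm are on, so Xan turns on (Gate 8).
Gate 1: Xan and Fen on → Jor on.
Ond would need Nal (Gate 7), but Nal never turns on. Nal would need Ond, Mir, and Ule (Gate 5), but Ond never turns on.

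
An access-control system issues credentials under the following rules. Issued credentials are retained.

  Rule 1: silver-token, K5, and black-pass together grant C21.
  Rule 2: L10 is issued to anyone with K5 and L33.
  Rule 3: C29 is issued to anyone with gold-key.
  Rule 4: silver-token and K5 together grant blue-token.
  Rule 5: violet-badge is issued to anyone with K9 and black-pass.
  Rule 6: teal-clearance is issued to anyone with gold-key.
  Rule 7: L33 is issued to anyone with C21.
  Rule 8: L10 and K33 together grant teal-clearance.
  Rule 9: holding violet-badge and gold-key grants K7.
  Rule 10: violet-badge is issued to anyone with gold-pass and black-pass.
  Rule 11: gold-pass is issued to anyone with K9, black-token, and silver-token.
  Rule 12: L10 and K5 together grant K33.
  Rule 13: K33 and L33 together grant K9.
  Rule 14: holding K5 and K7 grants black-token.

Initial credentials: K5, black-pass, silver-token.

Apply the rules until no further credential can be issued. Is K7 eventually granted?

No

K7 would need violet-badge and gold-key (Rule 9), but gold-key is never granted.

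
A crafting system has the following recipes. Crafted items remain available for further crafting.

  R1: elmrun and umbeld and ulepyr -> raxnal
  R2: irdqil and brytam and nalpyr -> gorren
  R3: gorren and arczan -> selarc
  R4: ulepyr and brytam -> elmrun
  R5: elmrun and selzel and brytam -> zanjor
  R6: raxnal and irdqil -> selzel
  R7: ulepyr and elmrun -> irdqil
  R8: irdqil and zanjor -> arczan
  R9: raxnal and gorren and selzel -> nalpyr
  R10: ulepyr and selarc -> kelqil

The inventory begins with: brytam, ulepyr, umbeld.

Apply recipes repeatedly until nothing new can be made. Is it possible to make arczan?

ulepyr and brytam -> elmrun (R4).
Using R1, elmrun, umbeld, and ulepyr make raxnal.
ulepyr and elmrun -> irdqil (R7).
raxnal and irdqil -> selzel (R6).
Using R5, elmrun, selzel, and brytam make zanjor.
irdqil and zanjor -> arczan (R8).

Yes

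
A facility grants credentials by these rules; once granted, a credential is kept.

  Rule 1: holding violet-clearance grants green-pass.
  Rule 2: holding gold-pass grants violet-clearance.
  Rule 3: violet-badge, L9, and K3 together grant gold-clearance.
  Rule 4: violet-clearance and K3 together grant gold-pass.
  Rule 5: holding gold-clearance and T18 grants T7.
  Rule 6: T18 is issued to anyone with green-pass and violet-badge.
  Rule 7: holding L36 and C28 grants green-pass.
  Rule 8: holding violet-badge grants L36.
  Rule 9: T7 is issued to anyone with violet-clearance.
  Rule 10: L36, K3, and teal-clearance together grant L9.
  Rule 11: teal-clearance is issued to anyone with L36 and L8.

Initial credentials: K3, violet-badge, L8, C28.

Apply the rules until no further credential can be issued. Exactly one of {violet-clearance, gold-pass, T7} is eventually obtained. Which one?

T7

Holding violet-badge grants L36 (Rule 8).
Holding L36 and L8 grants teal-clearance (Rule 11).
Holding L36 and C28 grants green-pass (Rule 7).
Holding L36, K3, and teal-clearance grants L9 (Rule 10).
Holding green-pass and violet-badge grants T18 (Rule 6).
Holding violet-badge, L9, and K3 grants gold-clearance (Rule 3).
Holding gold-clearance and T18 grants T7 (Rule 5).
violet-clearance would need gold-pass (Rule 2), but gold-pass is never granted. gold-pass would need violet-clearance and K3 (Rule 4), but violet-clearance is never granted.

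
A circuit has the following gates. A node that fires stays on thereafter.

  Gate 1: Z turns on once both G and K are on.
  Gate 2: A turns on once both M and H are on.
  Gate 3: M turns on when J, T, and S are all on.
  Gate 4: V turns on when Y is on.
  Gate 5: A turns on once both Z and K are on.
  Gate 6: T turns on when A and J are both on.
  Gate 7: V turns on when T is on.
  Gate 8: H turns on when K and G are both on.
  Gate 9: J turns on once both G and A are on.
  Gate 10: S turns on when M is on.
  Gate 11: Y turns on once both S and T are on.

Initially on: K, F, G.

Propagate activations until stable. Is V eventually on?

Yes

G and K are on, so Z turns on (Gate 1).
Z and K are on, so A turns on (Gate 5).
G and A are on, so J turns on (Gate 9).
A and J are on, so T turns on (Gate 6).
T is on, so V turns on (Gate 7).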